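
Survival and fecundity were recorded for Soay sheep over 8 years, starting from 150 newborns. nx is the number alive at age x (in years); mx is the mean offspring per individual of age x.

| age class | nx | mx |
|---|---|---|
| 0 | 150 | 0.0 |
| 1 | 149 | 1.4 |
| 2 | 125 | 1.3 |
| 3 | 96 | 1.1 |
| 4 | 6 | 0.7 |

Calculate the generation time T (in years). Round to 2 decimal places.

lx = nx/n0 = nx/150: 1, 0.99333…, 0.83333…, 0.64, 0.04
lx·mx: 0, 1.390667…, 1.083333…, 0.704, 0.028 → R0 = 3.206…
x·lx·mx: 0, 1.390667…, 2.166667…, 2.112, 0.112 → Σ = 5.781333…
T = 5.781333… / 3.206… = 1.803286… → 1.80

1.80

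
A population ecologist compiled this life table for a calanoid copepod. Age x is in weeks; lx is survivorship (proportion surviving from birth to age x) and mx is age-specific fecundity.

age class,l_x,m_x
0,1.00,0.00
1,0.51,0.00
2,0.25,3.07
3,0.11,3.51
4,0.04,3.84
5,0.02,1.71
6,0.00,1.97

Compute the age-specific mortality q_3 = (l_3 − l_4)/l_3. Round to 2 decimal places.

q_3 = (l_3 − l_4) / l_3 = (0.11 − 0.04) / 0.11
     = 0.07 / 0.11 = 0.636364… → 0.64

0.64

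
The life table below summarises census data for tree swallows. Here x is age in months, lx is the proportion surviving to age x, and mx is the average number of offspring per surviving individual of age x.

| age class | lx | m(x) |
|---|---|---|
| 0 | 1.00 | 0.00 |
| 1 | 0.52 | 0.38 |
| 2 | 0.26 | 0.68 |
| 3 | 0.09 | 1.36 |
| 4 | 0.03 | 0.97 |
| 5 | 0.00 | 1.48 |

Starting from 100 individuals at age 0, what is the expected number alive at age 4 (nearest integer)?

Expected survivors = N0 · l_4 = 100 × 0.03 = 3 → 3

3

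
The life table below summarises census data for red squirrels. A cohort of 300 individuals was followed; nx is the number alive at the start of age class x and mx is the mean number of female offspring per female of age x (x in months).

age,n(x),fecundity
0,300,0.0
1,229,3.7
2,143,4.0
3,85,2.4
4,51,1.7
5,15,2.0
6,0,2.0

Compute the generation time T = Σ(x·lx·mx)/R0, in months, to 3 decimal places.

1.782

lx = nx/n0 = nx/300: 1, 0.76333…, 0.47667…, 0.28333…, 0.17, 0.05, 0
lx·mx: 0, 2.824333…, 1.906667…, 0.68…, 0.289, 0.1, 0 → R0 = 5.8…
x·lx·mx: 0, 2.824333…, 3.813333…, 2.04…, 1.156, 0.5, 0 → Σ = 10.333667…
T = 10.333667… / 5.8… = 1.781667… → 1.782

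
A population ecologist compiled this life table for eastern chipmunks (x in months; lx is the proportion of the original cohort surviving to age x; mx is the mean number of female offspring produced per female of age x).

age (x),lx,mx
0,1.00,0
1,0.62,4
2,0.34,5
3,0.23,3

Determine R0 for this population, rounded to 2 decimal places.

4.87

lx·mx by age: 0, 2.48, 1.7, 0.69
R0 = Σ lx·mx = 4.87 → 4.87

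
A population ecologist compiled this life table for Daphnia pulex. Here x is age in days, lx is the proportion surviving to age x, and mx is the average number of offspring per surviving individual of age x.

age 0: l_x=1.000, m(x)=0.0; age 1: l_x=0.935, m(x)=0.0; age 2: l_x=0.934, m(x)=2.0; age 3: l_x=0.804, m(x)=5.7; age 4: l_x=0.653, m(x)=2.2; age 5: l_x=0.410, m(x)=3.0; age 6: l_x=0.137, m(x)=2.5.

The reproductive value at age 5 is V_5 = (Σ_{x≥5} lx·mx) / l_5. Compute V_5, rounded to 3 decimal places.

3.835

lx·mx for x ≥ 5: 1.23, 0.3425 → sum = 1.5725
V_5 = 1.5725 / l_5 = 1.5725 / 0.41 = 3.835366… → 3.835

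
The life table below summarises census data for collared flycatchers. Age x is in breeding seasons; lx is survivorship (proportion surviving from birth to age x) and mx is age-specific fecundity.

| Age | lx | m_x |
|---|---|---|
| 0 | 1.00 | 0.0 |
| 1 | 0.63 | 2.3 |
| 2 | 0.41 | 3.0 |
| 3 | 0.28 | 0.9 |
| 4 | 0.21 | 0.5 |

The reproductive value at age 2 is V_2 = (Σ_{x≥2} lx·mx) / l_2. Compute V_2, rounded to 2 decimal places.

3.87

lx·mx for x ≥ 2: 1.23, 0.252, 0.105 → sum = 1.587
V_2 = 1.587 / l_2 = 1.587 / 0.41 = 3.870732… → 3.87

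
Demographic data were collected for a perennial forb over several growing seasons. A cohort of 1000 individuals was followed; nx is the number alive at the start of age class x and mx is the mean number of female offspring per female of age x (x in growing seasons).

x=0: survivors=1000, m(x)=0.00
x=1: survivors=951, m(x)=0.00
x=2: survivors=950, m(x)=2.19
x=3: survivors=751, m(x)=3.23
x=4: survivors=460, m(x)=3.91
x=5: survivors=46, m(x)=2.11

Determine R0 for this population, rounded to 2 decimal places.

lx = nx/n0 = nx/1000: 1, 0.951, 0.95, 0.751, 0.46, 0.046
lx·mx by age: 0, 0, 2.0805, 2.42573, 1.7986, 0.09706
R0 = Σ lx·mx = 6.40189 → 6.40

6.40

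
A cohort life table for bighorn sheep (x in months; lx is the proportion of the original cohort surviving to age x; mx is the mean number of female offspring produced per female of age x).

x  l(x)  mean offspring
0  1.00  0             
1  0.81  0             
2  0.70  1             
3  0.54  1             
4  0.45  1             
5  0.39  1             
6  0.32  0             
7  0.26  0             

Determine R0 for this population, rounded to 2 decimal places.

2.08

lx·mx by age: 0, 0, 0.7, 0.54, 0.45, 0.39, 0, 0
R0 = Σ lx·mx = 2.08 → 2.08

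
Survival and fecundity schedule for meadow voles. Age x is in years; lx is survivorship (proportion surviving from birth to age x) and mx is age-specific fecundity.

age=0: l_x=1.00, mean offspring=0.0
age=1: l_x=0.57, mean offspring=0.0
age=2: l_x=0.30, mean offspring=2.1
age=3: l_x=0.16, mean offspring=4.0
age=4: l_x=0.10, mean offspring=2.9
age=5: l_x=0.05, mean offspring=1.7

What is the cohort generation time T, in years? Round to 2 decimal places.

lx·mx: 0, 0, 0.63, 0.64, 0.29, 0.085 → R0 = 1.645
x·lx·mx: 0, 0, 1.26, 1.92, 1.16, 0.425 → Σ = 4.765
T = 4.765 / 1.645 = 2.896657… → 2.90

2.90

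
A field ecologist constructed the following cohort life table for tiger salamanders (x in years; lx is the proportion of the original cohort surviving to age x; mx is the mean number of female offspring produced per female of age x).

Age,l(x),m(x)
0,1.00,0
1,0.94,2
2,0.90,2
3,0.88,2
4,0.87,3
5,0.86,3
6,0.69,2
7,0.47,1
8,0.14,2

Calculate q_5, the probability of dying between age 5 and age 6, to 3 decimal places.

q_5 = (l_5 − l_6) / l_5 = (0.86 − 0.69) / 0.86
     = 0.17 / 0.86 = 0.197674… → 0.198

0.198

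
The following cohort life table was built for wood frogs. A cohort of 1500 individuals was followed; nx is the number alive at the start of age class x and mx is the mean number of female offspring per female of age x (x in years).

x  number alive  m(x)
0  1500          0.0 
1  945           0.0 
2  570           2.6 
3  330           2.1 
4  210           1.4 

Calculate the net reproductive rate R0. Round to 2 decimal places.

1.65

lx = nx/n0 = nx/1500: 1, 0.63, 0.38, 0.22, 0.14
lx·mx by age: 0, 0, 0.988, 0.462, 0.196
R0 = Σ lx·mx = 1.646 → 1.65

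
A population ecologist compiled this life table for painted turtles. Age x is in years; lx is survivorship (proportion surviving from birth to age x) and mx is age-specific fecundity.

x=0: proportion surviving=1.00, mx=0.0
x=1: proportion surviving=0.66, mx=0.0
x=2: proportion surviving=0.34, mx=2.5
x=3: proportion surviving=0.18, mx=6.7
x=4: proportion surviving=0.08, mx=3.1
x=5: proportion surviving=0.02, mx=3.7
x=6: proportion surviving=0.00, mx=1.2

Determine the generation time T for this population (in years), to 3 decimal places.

2.809

lx·mx: 0, 0, 0.85, 1.206, 0.248, 0.074, 0 → R0 = 2.378
x·lx·mx: 0, 0, 1.7, 3.618, 0.992, 0.37, 0 → Σ = 6.68
T = 6.68 / 2.378 = 2.809083… → 2.809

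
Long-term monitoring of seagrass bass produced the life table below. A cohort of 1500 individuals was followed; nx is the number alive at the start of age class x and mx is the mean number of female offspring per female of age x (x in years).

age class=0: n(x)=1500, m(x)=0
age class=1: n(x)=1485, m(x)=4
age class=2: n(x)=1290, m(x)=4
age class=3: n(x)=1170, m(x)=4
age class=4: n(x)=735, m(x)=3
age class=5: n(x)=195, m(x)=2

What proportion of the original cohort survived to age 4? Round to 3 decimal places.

l_4 = n_4/n_0 = 735/1500 = 0.49 → 0.490

0.490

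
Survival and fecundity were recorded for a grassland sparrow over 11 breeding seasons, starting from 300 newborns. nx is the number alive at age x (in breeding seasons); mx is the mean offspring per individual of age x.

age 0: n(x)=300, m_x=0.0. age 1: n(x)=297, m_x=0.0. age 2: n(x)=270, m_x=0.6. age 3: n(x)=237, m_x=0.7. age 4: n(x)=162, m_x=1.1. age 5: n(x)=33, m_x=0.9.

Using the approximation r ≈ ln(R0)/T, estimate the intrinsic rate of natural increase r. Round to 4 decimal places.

0.1846

lx = nx/n0 = nx/300: 1, 0.99, 0.9, 0.79, 0.54, 0.11
R0 = Σ lx·mx = 0 + 0 + 0.54 + 0.553 + 0.594 + 0.099 = 1.786
Σ x·lx·mx = 5.61; T = 5.61/1.786 = 3.1411…
r ≈ ln(R0)/T = ln(1.786)/3.1411… = 0.184642… → 0.1846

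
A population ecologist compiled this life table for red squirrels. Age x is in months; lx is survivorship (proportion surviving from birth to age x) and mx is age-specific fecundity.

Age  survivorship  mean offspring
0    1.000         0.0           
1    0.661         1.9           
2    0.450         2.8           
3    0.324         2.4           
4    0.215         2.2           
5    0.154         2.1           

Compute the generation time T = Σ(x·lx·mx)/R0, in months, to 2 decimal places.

2.35

lx·mx: 0, 1.2559, 1.26, 0.7776, 0.473, 0.3234 → R0 = 4.0899
x·lx·mx: 0, 1.2559, 2.52, 2.3328, 1.892, 1.617 → Σ = 9.6177
T = 9.6177 / 4.0899 = 2.351573… → 2.35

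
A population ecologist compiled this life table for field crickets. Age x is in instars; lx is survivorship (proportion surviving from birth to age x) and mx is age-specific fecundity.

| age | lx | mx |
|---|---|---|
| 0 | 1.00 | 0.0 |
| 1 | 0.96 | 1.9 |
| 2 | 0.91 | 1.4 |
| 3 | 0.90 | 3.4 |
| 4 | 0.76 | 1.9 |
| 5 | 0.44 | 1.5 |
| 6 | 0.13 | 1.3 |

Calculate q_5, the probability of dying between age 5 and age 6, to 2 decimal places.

q_5 = (l_5 − l_6) / l_5 = (0.44 − 0.13) / 0.44
     = 0.31 / 0.44 = 0.704545… → 0.70

0.70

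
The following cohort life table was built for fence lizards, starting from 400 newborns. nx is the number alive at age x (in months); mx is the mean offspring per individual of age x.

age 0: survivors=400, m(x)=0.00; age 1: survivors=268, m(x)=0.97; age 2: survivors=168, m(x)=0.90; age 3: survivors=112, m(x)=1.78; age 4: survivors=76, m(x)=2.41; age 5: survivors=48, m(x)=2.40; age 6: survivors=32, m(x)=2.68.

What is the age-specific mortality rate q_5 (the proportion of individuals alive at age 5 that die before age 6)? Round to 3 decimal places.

0.333

lx = nx/n0 = nx/400: 1, 0.67, 0.42, 0.28, 0.19, 0.12, 0.08
q_5 = (l_5 − l_6) / l_5 = (0.12 − 0.08) / 0.12
     = 0.04 / 0.12 = 0.333333… → 0.333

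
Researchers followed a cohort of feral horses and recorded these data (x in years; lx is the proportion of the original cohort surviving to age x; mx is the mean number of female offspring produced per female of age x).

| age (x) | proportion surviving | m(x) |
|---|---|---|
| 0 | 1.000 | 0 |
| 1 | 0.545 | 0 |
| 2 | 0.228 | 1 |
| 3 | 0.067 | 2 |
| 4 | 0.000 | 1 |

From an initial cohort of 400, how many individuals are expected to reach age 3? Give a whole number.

Expected survivors = N0 · l_3 = 400 × 0.067 = 26.8 → 27

27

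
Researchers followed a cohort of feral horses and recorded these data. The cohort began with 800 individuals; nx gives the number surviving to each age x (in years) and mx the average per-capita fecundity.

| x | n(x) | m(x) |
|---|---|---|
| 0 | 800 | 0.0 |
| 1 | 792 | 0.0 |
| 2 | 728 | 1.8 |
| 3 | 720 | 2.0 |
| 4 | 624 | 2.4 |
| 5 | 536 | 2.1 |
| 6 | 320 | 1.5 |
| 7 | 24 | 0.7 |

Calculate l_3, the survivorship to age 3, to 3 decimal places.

0.900

l_3 = n_3/n_0 = 720/800 = 0.9 → 0.900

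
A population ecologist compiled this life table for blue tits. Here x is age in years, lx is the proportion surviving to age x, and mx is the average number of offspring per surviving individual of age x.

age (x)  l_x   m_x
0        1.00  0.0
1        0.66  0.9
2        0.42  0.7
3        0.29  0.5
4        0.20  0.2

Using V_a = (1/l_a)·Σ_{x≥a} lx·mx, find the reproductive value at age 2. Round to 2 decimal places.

lx·mx for x ≥ 2: 0.294, 0.145, 0.04 → sum = 0.479
V_2 = 0.479 / l_2 = 0.479 / 0.42 = 1.140476… → 1.14

1.14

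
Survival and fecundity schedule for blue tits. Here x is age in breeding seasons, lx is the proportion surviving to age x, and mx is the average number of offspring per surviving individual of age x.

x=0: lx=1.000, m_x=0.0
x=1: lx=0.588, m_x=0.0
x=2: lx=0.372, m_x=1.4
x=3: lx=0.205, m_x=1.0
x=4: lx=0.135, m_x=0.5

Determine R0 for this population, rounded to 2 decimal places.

0.79

lx·mx by age: 0, 0, 0.5208, 0.205, 0.0675
R0 = Σ lx·mx = 0.7933 → 0.79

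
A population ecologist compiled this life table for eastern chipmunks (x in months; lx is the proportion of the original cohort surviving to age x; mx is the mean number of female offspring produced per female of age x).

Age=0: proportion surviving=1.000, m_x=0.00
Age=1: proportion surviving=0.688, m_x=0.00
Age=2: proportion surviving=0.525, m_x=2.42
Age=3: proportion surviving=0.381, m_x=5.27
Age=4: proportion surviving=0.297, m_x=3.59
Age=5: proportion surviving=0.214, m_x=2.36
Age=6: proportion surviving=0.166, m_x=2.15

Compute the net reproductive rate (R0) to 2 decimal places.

5.21

lx·mx by age: 0, 0, 1.2705, 2.00787, 1.06623, 0.50504, 0.3569
R0 = Σ lx·mx = 5.20654 → 5.21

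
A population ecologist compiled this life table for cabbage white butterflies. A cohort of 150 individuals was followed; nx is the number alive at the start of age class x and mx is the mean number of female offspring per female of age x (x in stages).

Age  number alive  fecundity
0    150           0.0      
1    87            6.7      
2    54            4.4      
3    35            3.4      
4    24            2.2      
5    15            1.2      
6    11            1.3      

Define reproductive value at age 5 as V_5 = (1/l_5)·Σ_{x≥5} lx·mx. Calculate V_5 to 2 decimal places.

lx = nx/n0 = nx/150: 1, 0.58, 0.36, 0.23333…, 0.16, 0.1, 0.07333…
lx·mx for x ≥ 5: 0.12, 0.095333… → sum = 0.215333…
V_5 = 0.215333… / l_5 = 0.215333… / 0.1 = 2.153333… → 2.15

2.15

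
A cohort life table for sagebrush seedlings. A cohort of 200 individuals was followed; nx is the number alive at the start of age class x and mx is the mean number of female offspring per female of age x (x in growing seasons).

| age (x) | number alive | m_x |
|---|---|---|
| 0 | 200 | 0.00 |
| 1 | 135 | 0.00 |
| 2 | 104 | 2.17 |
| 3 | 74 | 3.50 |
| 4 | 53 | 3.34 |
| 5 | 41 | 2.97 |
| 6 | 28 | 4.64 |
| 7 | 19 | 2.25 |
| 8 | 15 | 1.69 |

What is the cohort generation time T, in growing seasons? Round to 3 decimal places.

lx = nx/n0 = nx/200: 1, 0.675, 0.52, 0.37, 0.265, 0.205, 0.14, 0.095, 0.075
lx·mx: 0, 0, 1.1284, 1.295, 0.8851, 0.60885, 0.6496, 0.21375, 0.12675 → R0 = 4.90745
x·lx·mx: 0, 0, 2.2568, 3.885, 3.5404, 3.04425, 3.8976, 1.49625, 1.014 → Σ = 19.1343
T = 19.1343 / 4.90745 = 3.899031… → 3.899

3.899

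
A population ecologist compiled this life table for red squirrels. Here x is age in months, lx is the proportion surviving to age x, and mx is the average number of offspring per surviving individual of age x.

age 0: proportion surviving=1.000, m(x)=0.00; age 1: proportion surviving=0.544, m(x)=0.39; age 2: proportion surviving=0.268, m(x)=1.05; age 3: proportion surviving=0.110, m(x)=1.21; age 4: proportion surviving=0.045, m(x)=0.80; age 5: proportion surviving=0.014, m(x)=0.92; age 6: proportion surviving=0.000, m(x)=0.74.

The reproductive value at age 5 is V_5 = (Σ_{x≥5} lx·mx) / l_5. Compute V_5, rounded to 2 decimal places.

0.92

lx·mx for x ≥ 5: 0.01288, 0 → sum = 0.01288
V_5 = 0.01288 / l_5 = 0.01288 / 0.014 = 0.92 → 0.92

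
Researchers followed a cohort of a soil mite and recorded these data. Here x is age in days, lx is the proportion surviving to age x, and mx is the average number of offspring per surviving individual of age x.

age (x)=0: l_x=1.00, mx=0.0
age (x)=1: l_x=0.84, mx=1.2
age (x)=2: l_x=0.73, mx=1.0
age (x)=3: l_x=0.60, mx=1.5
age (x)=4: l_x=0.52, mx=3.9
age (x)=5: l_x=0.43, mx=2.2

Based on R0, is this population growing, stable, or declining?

growing

R0 = Σ lx·mx = 0 + 1.008 + 0.73 + 0.9 + 2.028 + 0.946 = 5.612
R0 > 1, so the population is growing.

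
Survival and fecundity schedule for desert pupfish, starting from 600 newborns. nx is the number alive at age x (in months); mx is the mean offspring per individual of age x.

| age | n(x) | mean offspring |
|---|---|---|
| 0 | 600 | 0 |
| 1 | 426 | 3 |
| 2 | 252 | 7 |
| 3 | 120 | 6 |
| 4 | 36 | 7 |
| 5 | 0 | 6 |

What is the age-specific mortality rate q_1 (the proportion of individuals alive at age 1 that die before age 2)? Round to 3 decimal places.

0.408

lx = nx/n0 = nx/600: 1, 0.71, 0.42, 0.2, 0.06, 0
q_1 = (l_1 − l_2) / l_1 = (0.71 − 0.42) / 0.71
     = 0.29 / 0.71 = 0.408451… → 0.408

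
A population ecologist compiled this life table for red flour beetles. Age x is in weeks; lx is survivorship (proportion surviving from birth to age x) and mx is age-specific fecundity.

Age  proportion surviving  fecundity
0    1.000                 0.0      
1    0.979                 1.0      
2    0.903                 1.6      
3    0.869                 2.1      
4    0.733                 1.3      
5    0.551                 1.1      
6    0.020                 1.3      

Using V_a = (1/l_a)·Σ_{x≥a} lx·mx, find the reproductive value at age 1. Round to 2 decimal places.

5.96

lx·mx for x ≥ 1: 0.979, 1.4448, 1.8249, 0.9529, 0.6061, 0.026 → sum = 5.8337
V_1 = 5.8337 / l_1 = 5.8337 / 0.979 = 5.958836… → 5.96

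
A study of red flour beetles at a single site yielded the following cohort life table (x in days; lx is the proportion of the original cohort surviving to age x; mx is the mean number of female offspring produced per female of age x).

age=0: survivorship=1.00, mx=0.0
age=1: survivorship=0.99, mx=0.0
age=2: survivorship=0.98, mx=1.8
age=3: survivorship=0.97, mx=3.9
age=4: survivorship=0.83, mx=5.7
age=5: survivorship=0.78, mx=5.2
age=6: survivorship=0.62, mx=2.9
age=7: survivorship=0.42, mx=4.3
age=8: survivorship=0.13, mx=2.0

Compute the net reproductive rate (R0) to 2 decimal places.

18.20

lx·mx by age: 0, 0, 1.764, 3.783, 4.731, 4.056, 1.798, 1.806, 0.26
R0 = Σ lx·mx = 18.198 → 18.20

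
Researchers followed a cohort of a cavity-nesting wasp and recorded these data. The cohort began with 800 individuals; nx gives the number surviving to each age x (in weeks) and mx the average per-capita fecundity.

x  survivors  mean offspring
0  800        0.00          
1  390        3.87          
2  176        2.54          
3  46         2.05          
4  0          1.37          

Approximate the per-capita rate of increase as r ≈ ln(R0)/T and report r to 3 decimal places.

0.719

lx = nx/n0 = nx/800: 1, 0.4875, 0.22, 0.0575, 0
R0 = Σ lx·mx = 0 + 1.88663… + 0.5588 + 0.11788… + 0 = 2.5633
Σ x·lx·mx = 3.35785; T = 3.35785/2.5633 = 1.30997…
r ≈ ln(R0)/T = ln(2.5633)/1.30997… = 0.71856… → 0.719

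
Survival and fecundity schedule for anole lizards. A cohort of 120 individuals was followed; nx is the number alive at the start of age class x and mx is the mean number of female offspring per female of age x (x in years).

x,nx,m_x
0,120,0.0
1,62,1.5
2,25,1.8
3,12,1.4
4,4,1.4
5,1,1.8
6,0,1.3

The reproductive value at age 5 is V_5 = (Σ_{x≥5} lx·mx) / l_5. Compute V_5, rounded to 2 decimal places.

lx = nx/n0 = nx/120: 1, 0.51667…, 0.20833…, 0.1, 0.03333…, 0.00833…, 0
lx·mx for x ≥ 5: 0.015…, 0 → sum = 0.015…
V_5 = 0.015… / l_5 = 0.015… / 0.008333… = 1.8… → 1.80

1.80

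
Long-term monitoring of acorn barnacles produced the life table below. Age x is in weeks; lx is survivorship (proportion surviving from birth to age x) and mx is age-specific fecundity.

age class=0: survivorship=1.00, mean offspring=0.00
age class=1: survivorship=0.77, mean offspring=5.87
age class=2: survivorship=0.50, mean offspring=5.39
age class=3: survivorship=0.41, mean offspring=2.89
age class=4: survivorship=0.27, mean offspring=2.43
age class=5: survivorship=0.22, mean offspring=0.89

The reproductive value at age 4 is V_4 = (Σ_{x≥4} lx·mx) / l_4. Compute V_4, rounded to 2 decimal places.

lx·mx for x ≥ 4: 0.6561, 0.1958 → sum = 0.8519
V_4 = 0.8519 / l_4 = 0.8519 / 0.27 = 3.155185… → 3.16

3.16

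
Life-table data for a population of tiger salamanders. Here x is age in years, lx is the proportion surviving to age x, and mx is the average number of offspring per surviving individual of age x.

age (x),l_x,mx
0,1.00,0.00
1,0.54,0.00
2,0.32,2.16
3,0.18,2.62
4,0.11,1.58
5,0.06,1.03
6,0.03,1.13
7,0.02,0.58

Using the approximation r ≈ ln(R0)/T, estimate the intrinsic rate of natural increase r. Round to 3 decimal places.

0.130

R0 = Σ lx·mx = 0 + 0 + 0.6912 + 0.4716 + 0.1738 + 0.0618 + 0.0339 + 0.0116 = 1.4439
Σ x·lx·mx = 4.086; T = 4.086/1.4439 = 2.82984…
r ≈ ln(R0)/T = ln(1.4439)/2.82984… = 0.12981… → 0.130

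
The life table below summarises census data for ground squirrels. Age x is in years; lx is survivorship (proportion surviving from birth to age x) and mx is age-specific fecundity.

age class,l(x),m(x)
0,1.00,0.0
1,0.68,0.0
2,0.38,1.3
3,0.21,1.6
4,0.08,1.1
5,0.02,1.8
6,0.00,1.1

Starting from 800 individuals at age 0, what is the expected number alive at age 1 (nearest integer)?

Expected survivors = N0 · l_1 = 800 × 0.68 = 544 → 544

544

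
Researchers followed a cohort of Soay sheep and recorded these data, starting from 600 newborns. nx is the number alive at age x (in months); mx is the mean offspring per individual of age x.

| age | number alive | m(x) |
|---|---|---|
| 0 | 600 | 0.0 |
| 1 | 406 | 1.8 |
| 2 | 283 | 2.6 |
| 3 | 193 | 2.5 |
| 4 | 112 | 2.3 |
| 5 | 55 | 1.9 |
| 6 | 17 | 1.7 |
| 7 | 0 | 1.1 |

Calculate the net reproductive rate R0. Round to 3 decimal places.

3.900

lx = nx/n0 = nx/600: 1, 0.67667…, 0.47167…, 0.32167…, 0.18667…, 0.09167…, 0.02833…, 0
lx·mx by age: 0, 1.218…, 1.226333…, 0.804167…, 0.429333…, 0.174167…, 0.048167…, 0
R0 = Σ lx·mx = 3.900167… → 3.900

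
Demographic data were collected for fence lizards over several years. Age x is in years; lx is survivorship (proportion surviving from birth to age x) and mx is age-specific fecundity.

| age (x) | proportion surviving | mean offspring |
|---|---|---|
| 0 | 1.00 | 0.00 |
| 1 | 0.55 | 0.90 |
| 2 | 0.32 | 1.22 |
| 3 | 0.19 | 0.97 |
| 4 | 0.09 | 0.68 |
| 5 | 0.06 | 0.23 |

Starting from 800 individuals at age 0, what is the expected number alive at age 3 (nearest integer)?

Expected survivors = N0 · l_3 = 800 × 0.19 = 152 → 152

152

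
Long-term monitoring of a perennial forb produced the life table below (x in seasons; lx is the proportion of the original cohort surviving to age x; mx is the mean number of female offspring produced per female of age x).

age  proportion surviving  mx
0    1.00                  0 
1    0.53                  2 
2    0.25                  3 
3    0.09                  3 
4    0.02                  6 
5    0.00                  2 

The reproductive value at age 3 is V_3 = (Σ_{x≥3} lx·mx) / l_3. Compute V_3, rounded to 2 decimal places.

lx·mx for x ≥ 3: 0.27, 0.12, 0 → sum = 0.39
V_3 = 0.39 / l_3 = 0.39 / 0.09 = 4.333333… → 4.33

4.33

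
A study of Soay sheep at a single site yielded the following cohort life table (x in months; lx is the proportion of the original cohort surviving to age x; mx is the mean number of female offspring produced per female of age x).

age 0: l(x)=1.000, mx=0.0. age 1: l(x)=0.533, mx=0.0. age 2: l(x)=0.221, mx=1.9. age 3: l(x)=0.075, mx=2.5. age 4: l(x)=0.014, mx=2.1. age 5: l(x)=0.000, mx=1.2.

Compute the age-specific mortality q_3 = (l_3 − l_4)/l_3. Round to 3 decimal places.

0.813

q_3 = (l_3 − l_4) / l_3 = (0.075 − 0.014) / 0.075
     = 0.061 / 0.075 = 0.813333… → 0.813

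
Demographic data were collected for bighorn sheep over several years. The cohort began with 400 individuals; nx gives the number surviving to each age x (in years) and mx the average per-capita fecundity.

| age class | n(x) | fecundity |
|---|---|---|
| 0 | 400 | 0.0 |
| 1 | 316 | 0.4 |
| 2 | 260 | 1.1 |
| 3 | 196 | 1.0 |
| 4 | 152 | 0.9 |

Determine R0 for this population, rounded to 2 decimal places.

lx = nx/n0 = nx/400: 1, 0.79, 0.65, 0.49, 0.38
lx·mx by age: 0, 0.316, 0.715, 0.49, 0.342
R0 = Σ lx·mx = 1.863 → 1.86

1.86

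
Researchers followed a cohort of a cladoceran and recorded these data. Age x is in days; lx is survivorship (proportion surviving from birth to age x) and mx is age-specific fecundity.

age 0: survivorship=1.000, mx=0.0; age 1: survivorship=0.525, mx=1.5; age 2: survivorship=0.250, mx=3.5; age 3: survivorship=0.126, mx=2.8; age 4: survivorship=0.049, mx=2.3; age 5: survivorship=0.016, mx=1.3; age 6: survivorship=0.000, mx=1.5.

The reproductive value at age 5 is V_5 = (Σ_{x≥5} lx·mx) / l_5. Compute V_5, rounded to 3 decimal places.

lx·mx for x ≥ 5: 0.0208, 0 → sum = 0.0208
V_5 = 0.0208 / l_5 = 0.0208 / 0.016 = 1.3 → 1.300

1.300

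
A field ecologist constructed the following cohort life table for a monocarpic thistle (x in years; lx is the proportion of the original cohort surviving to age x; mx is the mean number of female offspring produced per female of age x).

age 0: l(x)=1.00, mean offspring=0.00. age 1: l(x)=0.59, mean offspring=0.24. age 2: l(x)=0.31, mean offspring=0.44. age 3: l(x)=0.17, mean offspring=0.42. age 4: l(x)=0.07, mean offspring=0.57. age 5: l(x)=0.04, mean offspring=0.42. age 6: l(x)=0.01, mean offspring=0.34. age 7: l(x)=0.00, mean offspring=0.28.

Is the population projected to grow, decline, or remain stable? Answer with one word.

R0 = Σ lx·mx = 0 + 0.1416 + 0.1364 + 0.0714 + 0.0399 + 0.0168 + 0.0034 + 0 = 0.4095
R0 < 1, so the population is declining.

declining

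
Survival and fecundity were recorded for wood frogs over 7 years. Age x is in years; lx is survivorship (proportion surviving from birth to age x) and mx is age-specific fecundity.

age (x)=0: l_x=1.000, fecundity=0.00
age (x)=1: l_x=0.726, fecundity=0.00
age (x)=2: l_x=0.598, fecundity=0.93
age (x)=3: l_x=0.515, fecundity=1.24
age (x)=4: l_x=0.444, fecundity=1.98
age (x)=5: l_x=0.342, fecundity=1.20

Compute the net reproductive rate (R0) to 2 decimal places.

2.48

lx·mx by age: 0, 0, 0.55614, 0.6386, 0.87912, 0.4104
R0 = Σ lx·mx = 2.48426 → 2.48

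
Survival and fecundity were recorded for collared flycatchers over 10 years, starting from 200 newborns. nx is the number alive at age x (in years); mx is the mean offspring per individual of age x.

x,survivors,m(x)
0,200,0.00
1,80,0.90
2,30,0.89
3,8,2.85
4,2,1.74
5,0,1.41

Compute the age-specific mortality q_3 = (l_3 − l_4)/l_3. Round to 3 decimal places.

0.750

lx = nx/n0 = nx/200: 1, 0.4, 0.15, 0.04, 0.01, 0
q_3 = (l_3 − l_4) / l_3 = (0.04 − 0.01) / 0.04
     = 0.03 / 0.04 = 0.75 → 0.750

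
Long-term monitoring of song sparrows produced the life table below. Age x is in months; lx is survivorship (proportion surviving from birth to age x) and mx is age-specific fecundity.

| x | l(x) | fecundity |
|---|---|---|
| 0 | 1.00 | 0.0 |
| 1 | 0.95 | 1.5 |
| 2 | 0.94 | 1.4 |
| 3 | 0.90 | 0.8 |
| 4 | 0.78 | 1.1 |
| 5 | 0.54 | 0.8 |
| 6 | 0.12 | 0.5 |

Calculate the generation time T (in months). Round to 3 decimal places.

lx·mx: 0, 1.425, 1.316, 0.72, 0.858, 0.432, 0.06 → R0 = 4.811
x·lx·mx: 0, 1.425, 2.632, 2.16, 3.432, 2.16, 0.36 → Σ = 12.169
T = 12.169 / 4.811 = 2.529412… → 2.529

2.529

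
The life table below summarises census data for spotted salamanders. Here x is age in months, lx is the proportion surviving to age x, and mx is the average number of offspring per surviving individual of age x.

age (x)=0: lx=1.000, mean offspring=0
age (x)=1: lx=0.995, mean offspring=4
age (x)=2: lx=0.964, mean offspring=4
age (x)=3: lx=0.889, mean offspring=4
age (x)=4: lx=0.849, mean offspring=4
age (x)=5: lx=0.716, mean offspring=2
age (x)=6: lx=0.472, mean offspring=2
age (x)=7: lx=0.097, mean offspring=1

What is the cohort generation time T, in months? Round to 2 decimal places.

2.86

lx·mx: 0, 3.98, 3.856, 3.556, 3.396, 1.432, 0.944, 0.097 → R0 = 17.261
x·lx·mx: 0, 3.98, 7.712, 10.668, 13.584, 7.16, 5.664, 0.679 → Σ = 49.447
T = 49.447 / 17.261 = 2.864666… → 2.86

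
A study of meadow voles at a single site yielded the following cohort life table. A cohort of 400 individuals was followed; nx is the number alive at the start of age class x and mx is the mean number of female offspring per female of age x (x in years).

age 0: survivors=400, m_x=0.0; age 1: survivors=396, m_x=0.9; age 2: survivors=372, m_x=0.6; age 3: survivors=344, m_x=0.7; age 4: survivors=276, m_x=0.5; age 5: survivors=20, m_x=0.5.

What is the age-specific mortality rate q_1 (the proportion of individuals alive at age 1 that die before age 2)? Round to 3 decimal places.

0.061

lx = nx/n0 = nx/400: 1, 0.99, 0.93, 0.86, 0.69, 0.05
q_1 = (l_1 − l_2) / l_1 = (0.99 − 0.93) / 0.99
     = 0.06 / 0.99 = 0.060606… → 0.061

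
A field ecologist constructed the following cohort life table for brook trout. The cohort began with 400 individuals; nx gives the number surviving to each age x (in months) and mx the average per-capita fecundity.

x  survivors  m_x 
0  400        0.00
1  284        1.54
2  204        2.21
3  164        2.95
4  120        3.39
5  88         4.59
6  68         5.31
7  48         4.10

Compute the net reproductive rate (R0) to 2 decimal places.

lx = nx/n0 = nx/400: 1, 0.71, 0.51, 0.41, 0.3, 0.22, 0.17, 0.12
lx·mx by age: 0, 1.0934, 1.1271, 1.2095, 1.017, 1.0098, 0.9027, 0.492
R0 = Σ lx·mx = 6.8515 → 6.85

6.85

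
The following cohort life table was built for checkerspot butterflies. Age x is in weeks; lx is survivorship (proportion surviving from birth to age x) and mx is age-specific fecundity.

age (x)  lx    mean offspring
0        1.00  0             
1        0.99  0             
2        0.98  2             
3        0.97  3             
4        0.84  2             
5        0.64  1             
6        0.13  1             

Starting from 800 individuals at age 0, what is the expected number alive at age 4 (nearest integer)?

672

Expected survivors = N0 · l_4 = 800 × 0.84 = 672 → 672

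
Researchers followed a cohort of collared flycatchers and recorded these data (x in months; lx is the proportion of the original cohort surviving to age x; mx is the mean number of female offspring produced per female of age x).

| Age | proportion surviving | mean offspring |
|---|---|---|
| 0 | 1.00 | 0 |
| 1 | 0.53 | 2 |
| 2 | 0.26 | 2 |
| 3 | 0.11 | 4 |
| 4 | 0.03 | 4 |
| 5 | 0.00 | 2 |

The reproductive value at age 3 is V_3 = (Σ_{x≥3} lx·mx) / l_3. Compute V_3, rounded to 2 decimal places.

5.09

lx·mx for x ≥ 3: 0.44, 0.12, 0 → sum = 0.56
V_3 = 0.56 / l_3 = 0.56 / 0.11 = 5.090909… → 5.09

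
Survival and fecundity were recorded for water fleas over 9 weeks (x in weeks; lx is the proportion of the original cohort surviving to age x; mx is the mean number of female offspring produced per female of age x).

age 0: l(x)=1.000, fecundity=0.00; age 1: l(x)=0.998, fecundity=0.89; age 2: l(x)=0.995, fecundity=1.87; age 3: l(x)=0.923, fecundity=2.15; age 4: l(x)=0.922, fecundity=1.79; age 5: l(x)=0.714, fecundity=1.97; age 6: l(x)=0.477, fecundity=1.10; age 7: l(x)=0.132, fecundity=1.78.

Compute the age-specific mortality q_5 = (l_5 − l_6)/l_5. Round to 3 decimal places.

q_5 = (l_5 − l_6) / l_5 = (0.714 − 0.477) / 0.714
     = 0.237 / 0.714 = 0.331933… → 0.332

0.332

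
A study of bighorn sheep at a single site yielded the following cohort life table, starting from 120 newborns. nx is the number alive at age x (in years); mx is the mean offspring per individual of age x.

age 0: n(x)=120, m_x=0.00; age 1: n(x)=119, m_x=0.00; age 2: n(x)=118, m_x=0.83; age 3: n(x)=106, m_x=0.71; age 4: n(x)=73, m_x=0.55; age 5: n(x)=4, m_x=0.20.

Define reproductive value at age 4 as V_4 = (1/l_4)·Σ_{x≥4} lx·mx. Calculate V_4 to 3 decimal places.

lx = nx/n0 = nx/120: 1, 0.99167…, 0.98333…, 0.88333…, 0.60833…, 0.03333…
lx·mx for x ≥ 4: 0.334583…, 0.006667… → sum = 0.34125…
V_4 = 0.34125… / l_4 = 0.34125… / 0.608333… = 0.560959… → 0.561

0.561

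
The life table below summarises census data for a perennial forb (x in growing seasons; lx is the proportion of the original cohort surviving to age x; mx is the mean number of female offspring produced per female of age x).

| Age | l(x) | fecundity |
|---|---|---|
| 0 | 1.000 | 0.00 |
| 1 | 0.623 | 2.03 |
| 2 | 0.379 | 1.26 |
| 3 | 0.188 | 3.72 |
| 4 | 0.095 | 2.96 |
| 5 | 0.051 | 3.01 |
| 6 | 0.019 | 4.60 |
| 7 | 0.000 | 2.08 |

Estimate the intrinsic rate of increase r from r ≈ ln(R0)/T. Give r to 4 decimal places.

R0 = Σ lx·mx = 0 + 1.26469 + 0.47754 + 0.69936 + 0.2812 + 0.15351 + 0.0874 + 0 = 2.9637
Σ x·lx·mx = 6.7346; T = 6.7346/2.9637 = 2.27236…
r ≈ ln(R0)/T = ln(2.9637)/2.27236… = 0.47811… → 0.4781

0.4781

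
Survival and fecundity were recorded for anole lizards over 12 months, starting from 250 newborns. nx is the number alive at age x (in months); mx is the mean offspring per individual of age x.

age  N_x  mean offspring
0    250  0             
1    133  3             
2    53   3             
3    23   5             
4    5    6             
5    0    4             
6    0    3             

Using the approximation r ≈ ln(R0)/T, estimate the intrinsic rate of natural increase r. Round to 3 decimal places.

0.615

lx = nx/n0 = nx/250: 1, 0.532, 0.212, 0.092, 0.02, 0, 0
R0 = Σ lx·mx = 0 + 1.596 + 0.636 + 0.46 + 0.12 + 0 + 0 = 2.812
Σ x·lx·mx = 4.728; T = 4.728/2.812 = 1.68137…
r ≈ ln(R0)/T = ln(2.812)/1.68137… = 0.61491… → 0.615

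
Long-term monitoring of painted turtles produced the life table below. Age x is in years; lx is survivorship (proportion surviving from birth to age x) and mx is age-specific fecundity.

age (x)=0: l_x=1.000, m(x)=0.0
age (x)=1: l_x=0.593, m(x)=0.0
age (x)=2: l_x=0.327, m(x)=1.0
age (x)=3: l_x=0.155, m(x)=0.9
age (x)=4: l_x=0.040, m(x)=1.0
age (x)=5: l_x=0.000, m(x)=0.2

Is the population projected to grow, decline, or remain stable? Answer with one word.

R0 = Σ lx·mx = 0 + 0 + 0.327 + 0.1395 + 0.04 + 0 = 0.5065
R0 < 1, so the population is declining.

declining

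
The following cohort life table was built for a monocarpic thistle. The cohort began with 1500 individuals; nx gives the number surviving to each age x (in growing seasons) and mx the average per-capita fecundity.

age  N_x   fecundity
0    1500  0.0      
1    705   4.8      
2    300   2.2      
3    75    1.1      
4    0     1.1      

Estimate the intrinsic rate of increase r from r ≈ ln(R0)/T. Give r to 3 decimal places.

0.843

lx = nx/n0 = nx/1500: 1, 0.47, 0.2, 0.05, 0
R0 = Σ lx·mx = 0 + 2.256 + 0.44 + 0.055 + 0 = 2.751
Σ x·lx·mx = 3.301; T = 3.301/2.751 = 1.19993…
r ≈ ln(R0)/T = ln(2.751)/1.19993… = 0.84335… → 0.843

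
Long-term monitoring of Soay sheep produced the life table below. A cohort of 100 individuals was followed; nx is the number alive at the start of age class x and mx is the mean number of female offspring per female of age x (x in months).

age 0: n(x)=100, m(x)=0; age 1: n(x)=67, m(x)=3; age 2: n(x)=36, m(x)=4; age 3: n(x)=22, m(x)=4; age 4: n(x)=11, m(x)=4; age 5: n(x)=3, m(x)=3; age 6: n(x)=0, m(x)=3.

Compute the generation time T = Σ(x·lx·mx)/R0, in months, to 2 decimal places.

lx = nx/n0 = nx/100: 1, 0.67, 0.36, 0.22, 0.11, 0.03, 0
lx·mx: 0, 2.01, 1.44, 0.88, 0.44, 0.09, 0 → R0 = 4.86
x·lx·mx: 0, 2.01, 2.88, 2.64, 1.76, 0.45, 0 → Σ = 9.74
T = 9.74 / 4.86 = 2.004115… → 2.00

2.00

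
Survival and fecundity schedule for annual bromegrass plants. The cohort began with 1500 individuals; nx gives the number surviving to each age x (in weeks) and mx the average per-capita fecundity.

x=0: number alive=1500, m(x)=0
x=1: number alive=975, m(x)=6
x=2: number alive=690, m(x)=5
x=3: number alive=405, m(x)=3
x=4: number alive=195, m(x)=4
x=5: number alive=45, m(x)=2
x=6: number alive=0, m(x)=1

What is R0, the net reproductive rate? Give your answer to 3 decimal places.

lx = nx/n0 = nx/1500: 1, 0.65, 0.46, 0.27, 0.13, 0.03, 0
lx·mx by age: 0, 3.9, 2.3, 0.81, 0.52, 0.06, 0
R0 = Σ lx·mx = 7.59 → 7.590

7.590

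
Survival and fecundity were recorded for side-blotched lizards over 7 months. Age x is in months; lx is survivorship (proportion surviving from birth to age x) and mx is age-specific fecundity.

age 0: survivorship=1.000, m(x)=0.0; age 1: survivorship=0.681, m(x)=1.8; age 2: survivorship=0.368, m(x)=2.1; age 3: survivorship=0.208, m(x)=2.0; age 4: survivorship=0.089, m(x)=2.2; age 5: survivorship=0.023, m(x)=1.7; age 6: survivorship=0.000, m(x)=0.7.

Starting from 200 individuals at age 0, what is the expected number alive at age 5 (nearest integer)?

Expected survivors = N0 · l_5 = 200 × 0.023 = 4.6 → 5

5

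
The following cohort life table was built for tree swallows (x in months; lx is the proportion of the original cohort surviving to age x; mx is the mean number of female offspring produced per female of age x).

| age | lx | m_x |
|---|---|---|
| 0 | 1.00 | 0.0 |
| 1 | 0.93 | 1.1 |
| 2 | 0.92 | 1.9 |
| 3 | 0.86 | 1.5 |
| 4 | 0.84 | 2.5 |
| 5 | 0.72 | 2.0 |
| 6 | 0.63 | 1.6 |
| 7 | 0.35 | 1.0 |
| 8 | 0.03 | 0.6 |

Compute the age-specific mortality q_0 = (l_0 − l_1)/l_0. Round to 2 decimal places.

0.07

q_0 = (l_0 − l_1) / l_0 = (1 − 0.93) / 1
     = 0.07 / 1 = 0.07 → 0.07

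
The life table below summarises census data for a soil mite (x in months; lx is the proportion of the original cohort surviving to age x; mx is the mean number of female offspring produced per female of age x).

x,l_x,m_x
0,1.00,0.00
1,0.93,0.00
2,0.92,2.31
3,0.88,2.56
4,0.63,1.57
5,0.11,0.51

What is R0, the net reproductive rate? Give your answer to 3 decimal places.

lx·mx by age: 0, 0, 2.1252, 2.2528, 0.9891, 0.0561
R0 = Σ lx·mx = 5.4232 → 5.423

5.423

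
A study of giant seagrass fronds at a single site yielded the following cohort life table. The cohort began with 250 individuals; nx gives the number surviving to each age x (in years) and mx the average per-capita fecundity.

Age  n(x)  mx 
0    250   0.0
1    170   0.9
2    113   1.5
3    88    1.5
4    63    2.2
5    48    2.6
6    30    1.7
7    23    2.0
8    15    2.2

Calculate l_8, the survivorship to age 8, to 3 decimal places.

0.060

l_8 = n_8/n_0 = 15/250 = 0.06 → 0.060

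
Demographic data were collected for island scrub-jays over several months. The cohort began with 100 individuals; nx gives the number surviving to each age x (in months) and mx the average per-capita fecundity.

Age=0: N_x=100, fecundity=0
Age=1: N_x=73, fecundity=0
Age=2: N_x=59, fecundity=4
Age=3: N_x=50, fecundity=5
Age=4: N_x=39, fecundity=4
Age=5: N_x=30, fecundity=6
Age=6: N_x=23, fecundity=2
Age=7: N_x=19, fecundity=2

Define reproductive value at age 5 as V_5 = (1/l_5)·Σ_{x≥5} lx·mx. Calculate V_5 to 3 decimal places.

8.800

lx = nx/n0 = nx/100: 1, 0.73, 0.59, 0.5, 0.39, 0.3, 0.23, 0.19
lx·mx for x ≥ 5: 1.8, 0.46, 0.38 → sum = 2.64
V_5 = 2.64 / l_5 = 2.64 / 0.3 = 8.8 → 8.800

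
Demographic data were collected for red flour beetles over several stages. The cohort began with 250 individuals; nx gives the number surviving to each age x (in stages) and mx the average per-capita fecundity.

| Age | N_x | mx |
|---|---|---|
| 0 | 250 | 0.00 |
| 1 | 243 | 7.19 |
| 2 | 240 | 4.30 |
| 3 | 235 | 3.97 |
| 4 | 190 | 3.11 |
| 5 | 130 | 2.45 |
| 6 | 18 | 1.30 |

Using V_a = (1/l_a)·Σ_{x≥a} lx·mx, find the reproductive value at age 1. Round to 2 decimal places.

lx = nx/n0 = nx/250: 1, 0.972, 0.96, 0.94, 0.76, 0.52, 0.072
lx·mx for x ≥ 1: 6.98868, 4.128, 3.7318, 2.3636, 1.274, 0.0936 → sum = 18.57968
V_1 = 18.57968 / l_1 = 18.57968 / 0.972 = 19.114897… → 19.11

19.11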